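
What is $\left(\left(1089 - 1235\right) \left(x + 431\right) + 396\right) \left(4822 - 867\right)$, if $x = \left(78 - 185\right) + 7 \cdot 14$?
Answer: $-242109280$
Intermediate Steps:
$x = -9$ ($x = -107 + 98 = -9$)
$\left(\left(1089 - 1235\right) \left(x + 431\right) + 396\right) \left(4822 - 867\right) = \left(\left(1089 - 1235\right) \left(-9 + 431\right) + 396\right) \left(4822 - 867\right) = \left(\left(-146\right) 422 + 396\right) 3955 = \left(-61612 + 396\right) 3955 = \left(-61216\right) 3955 = -242109280$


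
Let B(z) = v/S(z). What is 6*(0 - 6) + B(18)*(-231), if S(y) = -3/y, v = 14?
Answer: 19368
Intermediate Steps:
B(z) = -14*z/3 (B(z) = 14/((-3/z)) = 14*(-z/3) = -14*z/3)
6*(0 - 6) + B(18)*(-231) = 6*(0 - 6) - 14/3*18*(-231) = 6*(-6) - 84*(-231) = -36 + 19404 = 19368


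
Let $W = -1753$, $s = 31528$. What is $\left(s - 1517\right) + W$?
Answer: $28258$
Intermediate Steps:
$\left(s - 1517\right) + W = \left(31528 - 1517\right) - 1753 = 30011 - 1753 = 28258$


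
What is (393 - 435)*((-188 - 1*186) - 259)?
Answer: 26586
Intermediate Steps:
(393 - 435)*((-188 - 1*186) - 259) = -42*((-188 - 186) - 259) = -42*(-374 - 259) = -42*(-633) = 26586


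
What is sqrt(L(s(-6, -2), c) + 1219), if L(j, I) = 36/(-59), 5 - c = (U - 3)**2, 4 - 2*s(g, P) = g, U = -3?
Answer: sqrt(4241215)/59 ≈ 34.905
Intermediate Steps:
s(g, P) = 2 - g/2
c = -31 (c = 5 - (-3 - 3)**2 = 5 - 1*(-6)**2 = 5 - 1*36 = 5 - 36 = -31)
L(j, I) = -36/59 (L(j, I) = 36*(-1/59) = -36/59)
sqrt(L(s(-6, -2), c) + 1219) = sqrt(-36/59 + 1219) = sqrt(71885/59) = sqrt(4241215)/59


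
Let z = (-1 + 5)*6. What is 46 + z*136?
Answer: 3310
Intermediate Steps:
z = 24 (z = 4*6 = 24)
46 + z*136 = 46 + 24*136 = 46 + 3264 = 3310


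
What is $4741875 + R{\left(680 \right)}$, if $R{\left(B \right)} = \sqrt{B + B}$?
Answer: $4741875 + 4 \sqrt{85} \approx 4.7419 \cdot 10^{6}$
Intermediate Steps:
$R{\left(B \right)} = \sqrt{2} \sqrt{B}$ ($R{\left(B \right)} = \sqrt{2 B} = \sqrt{2} \sqrt{B}$)
$4741875 + R{\left(680 \right)} = 4741875 + \sqrt{2} \sqrt{680} = 4741875 + \sqrt{2} \cdot 2 \sqrt{170} = 4741875 + 4 \sqrt{85}$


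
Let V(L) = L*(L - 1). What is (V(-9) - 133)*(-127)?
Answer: 5461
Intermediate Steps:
V(L) = L*(-1 + L)
(V(-9) - 133)*(-127) = (-9*(-1 - 9) - 133)*(-127) = (-9*(-10) - 133)*(-127) = (90 - 133)*(-127) = -43*(-127) = 5461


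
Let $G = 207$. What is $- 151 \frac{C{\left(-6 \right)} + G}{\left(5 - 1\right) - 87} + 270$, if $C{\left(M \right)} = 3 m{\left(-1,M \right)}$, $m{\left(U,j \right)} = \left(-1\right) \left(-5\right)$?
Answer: $\frac{55932}{83} \approx 673.88$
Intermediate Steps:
$m{\left(U,j \right)} = 5$
$C{\left(M \right)} = 15$ ($C{\left(M \right)} = 3 \cdot 5 = 15$)
$- 151 \frac{C{\left(-6 \right)} + G}{\left(5 - 1\right) - 87} + 270 = - 151 \frac{15 + 207}{\left(5 - 1\right) - 87} + 270 = - 151 \frac{222}{\left(5 - 1\right) - 87} + 270 = - 151 \frac{222}{4 - 87} + 270 = - 151 \frac{222}{-83} + 270 = - 151 \cdot 222 \left(- \frac{1}{83}\right) + 270 = \left(-151\right) \left(- \frac{222}{83}\right) + 270 = \frac{33522}{83} + 270 = \frac{55932}{83}$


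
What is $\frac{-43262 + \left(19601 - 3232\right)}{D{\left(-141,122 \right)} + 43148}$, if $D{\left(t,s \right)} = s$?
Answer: $- \frac{26893}{43270} \approx -0.62152$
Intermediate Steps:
$\frac{-43262 + \left(19601 - 3232\right)}{D{\left(-141,122 \right)} + 43148} = \frac{-43262 + \left(19601 - 3232\right)}{122 + 43148} = \frac{-43262 + 16369}{43270} = \left(-26893\right) \frac{1}{43270} = - \frac{26893}{43270}$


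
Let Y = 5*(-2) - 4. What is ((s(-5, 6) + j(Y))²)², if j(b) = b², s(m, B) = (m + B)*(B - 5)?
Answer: 1506138481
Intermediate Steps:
s(m, B) = (-5 + B)*(B + m) (s(m, B) = (B + m)*(-5 + B) = (-5 + B)*(B + m))
Y = -14 (Y = -10 - 4 = -14)
((s(-5, 6) + j(Y))²)² = (((6² - 5*6 - 5*(-5) + 6*(-5)) + (-14)²)²)² = (((36 - 30 + 25 - 30) + 196)²)² = ((1 + 196)²)² = (197²)² = 38809² = 1506138481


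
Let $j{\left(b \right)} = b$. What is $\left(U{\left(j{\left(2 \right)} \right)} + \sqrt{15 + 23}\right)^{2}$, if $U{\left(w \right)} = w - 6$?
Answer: $\left(-4 + \sqrt{38}\right)^{2} \approx 4.6847$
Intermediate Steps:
$U{\left(w \right)} = -6 + w$ ($U{\left(w \right)} = w - 6 = -6 + w$)
$\left(U{\left(j{\left(2 \right)} \right)} + \sqrt{15 + 23}\right)^{2} = \left(\left(-6 + 2\right) + \sqrt{15 + 23}\right)^{2} = \left(-4 + \sqrt{38}\right)^{2}$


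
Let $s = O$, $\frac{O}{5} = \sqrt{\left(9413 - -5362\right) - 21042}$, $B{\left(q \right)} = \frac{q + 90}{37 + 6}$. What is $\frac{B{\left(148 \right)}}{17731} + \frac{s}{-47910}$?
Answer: $\frac{2}{6407} - \frac{i \sqrt{6267}}{9582} \approx 0.00031216 - 0.0082618 i$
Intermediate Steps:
$B{\left(q \right)} = \frac{90}{43} + \frac{q}{43}$ ($B{\left(q \right)} = \frac{90 + q}{43} = \left(90 + q\right) \frac{1}{43} = \frac{90}{43} + \frac{q}{43}$)
$O = 5 i \sqrt{6267}$ ($O = 5 \sqrt{\left(9413 - -5362\right) - 21042} = 5 \sqrt{\left(9413 + 5362\right) - 21042} = 5 \sqrt{14775 - 21042} = 5 \sqrt{-6267} = 5 i \sqrt{6267} \approx 395.82 i$)
$s = 5 i \sqrt{6267} \approx 395.82 i$
$\frac{B{\left(148 \right)}}{17731} + \frac{s}{-47910} = \frac{\frac{90}{43} + \frac{1}{43} \cdot 148}{17731} + \frac{5 i \sqrt{6267}}{-47910} = \left(\frac{90}{43} + \frac{148}{43}\right) \frac{1}{17731} + 5 i \sqrt{6267} \left(- \frac{1}{47910}\right) = \frac{238}{43} \cdot \frac{1}{17731} - \frac{i \sqrt{6267}}{9582} = \frac{2}{6407} - \frac{i \sqrt{6267}}{9582}$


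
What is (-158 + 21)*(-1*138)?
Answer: 18906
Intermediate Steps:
(-158 + 21)*(-1*138) = -137*(-138) = 18906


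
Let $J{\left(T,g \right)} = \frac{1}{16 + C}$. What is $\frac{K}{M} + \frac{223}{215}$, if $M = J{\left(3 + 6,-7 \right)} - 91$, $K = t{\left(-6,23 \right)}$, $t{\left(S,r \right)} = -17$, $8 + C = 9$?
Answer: $\frac{406893}{332390} \approx 1.2241$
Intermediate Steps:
$C = 1$ ($C = -8 + 9 = 1$)
$K = -17$
$J{\left(T,g \right)} = \frac{1}{17}$ ($J{\left(T,g \right)} = \frac{1}{16 + 1} = \frac{1}{17}$)
$M = - \frac{1546}{17}$ ($M = \frac{1}{17} - 91 = - \frac{1546}{17} \approx -90.941$)
$\frac{K}{M} + \frac{223}{215} = - \frac{17}{- \frac{1546}{17}} + \frac{223}{215} = \left(-17\right) \left(- \frac{17}{1546}\right) + 223 \cdot \frac{1}{215} = \frac{289}{1546} + \frac{223}{215} = \frac{406893}{332390}$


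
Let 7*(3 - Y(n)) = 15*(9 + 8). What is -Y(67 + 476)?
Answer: 234/7 ≈ 33.429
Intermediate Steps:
Y(n) = -234/7 (Y(n) = 3 - 15*(9 + 8)/7 = 3 - 15*17/7 = 3 - ⅐*255 = 3 - 255/7 = -234/7)
-Y(67 + 476) = -1*(-234/7) = 234/7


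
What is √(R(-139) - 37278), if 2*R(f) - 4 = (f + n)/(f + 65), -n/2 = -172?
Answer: I*√204130961/74 ≈ 193.07*I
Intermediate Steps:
n = 344 (n = -2*(-172) = 344)
R(f) = 2 + (344 + f)/(2*(65 + f)) (R(f) = 2 + ((f + 344)/(f + 65))/2 = 2 + ((344 + f)/(65 + f))/2 = 2 + (344 + f)/(2*(65 + f)))
√(R(-139) - 37278) = √((604 + 5*(-139))/(2*(65 - 139)) - 37278) = √((½)*(604 - 695)/(-74) - 37278) = √((½)*(-1/74)*(-91) - 37278) = √(91/148 - 37278) = √(-5517053/148) = I*√204130961/74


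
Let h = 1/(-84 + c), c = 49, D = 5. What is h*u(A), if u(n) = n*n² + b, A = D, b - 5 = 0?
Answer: -26/7 ≈ -3.7143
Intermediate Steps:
b = 5 (b = 5 + 0 = 5)
A = 5
u(n) = 5 + n³ (u(n) = n*n² + 5 = n³ + 5 = 5 + n³)
h = -1/35 (h = 1/(-84 + 49) = 1/(-35) = -1/35 ≈ -0.028571)
h*u(A) = -(5 + 5³)/35 = -(5 + 125)/35 = -1/35*130 = -26/7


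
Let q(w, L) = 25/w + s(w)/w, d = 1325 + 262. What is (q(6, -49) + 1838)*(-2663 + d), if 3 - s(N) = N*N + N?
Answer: -5925532/3 ≈ -1.9752e+6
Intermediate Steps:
s(N) = 3 - N - N**2 (s(N) = 3 - (N*N + N) = 3 - (N**2 + N) = 3 - (N + N**2) = 3 + (-N - N**2) = 3 - N - N**2)
d = 1587
q(w, L) = 25/w + (3 - w - w**2)/w
(q(6, -49) + 1838)*(-2663 + d) = ((-1 - 1*6 + 28/6) + 1838)*(-2663 + 1587) = ((-1 - 6 + 28*(1/6)) + 1838)*(-1076) = ((-1 - 6 + 14/3) + 1838)*(-1076) = (-7/3 + 1838)*(-1076) = (5507/3)*(-1076) = -5925532/3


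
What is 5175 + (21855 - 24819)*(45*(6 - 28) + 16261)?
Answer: -45258069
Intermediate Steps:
5175 + (21855 - 24819)*(45*(6 - 28) + 16261) = 5175 - 2964*(45*(-22) + 16261) = 5175 - 2964*(-990 + 16261) = 5175 - 2964*15271 = 5175 - 45263244 = -45258069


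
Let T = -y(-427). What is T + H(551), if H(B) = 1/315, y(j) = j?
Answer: 134506/315 ≈ 427.00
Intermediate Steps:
H(B) = 1/315
T = 427 (T = -1*(-427) = 427)
T + H(551) = 427 + 1/315 = 134506/315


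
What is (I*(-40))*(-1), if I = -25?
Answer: -1000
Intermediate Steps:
(I*(-40))*(-1) = -25*(-40)*(-1) = 1000*(-1) = -1000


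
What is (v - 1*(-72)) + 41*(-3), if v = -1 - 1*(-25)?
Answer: -27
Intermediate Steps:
v = 24 (v = -1 + 25 = 24)
(v - 1*(-72)) + 41*(-3) = (24 - 1*(-72)) + 41*(-3) = (24 + 72) - 123 = 96 - 123 = -27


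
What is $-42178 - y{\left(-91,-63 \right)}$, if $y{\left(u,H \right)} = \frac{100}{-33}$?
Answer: $- \frac{1391774}{33} \approx -42175.0$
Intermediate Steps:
$y{\left(u,H \right)} = - \frac{100}{33}$ ($y{\left(u,H \right)} = 100 \left(- \frac{1}{33}\right) = - \frac{100}{33}$)
$-42178 - y{\left(-91,-63 \right)} = -42178 - - \frac{100}{33} = -42178 + \frac{100}{33} = - \frac{1391774}{33}$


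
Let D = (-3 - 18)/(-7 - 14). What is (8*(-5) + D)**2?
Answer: 1521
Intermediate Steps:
D = 1 (D = -21/(-21) = -21*(-1/21) = 1)
(8*(-5) + D)**2 = (8*(-5) + 1)**2 = (-40 + 1)**2 = (-39)**2 = 1521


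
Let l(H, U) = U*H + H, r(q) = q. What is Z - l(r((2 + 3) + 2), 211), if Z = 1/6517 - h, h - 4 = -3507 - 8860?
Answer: 70898444/6517 ≈ 10879.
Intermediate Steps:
h = -12363 (h = 4 + (-3507 - 8860) = 4 - 12367 = -12363)
l(H, U) = H + H*U (l(H, U) = H*U + H = H + H*U)
Z = 80569672/6517 (Z = 1/6517 - 1*(-12363) = 1/6517 + 12363 = 80569672/6517 ≈ 12363.)
Z - l(r((2 + 3) + 2), 211) = 80569672/6517 - ((2 + 3) + 2)*(1 + 211) = 80569672/6517 - (5 + 2)*212 = 80569672/6517 - 7*212 = 80569672/6517 - 1*1484 = 80569672/6517 - 1484 = 70898444/6517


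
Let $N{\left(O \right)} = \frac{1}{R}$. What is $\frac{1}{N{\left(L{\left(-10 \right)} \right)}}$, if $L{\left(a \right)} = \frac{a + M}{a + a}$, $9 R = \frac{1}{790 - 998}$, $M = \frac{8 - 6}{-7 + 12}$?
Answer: $- \frac{1}{1872} \approx -0.00053419$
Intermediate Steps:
$M = \frac{2}{5} \approx 0.4$
$R = - \frac{1}{1872}$ ($R = \frac{1}{9 \left(790 - 998\right)} = \frac{1}{9 \left(-208\right)} = \frac{1}{9} \left(- \frac{1}{208}\right) = - \frac{1}{1872} \approx -0.00053419$)
$L{\left(a \right)} = \frac{\frac{2}{5} + a}{2 a}$ ($L{\left(a \right)} = \frac{a + \frac{2}{5}}{a + a} = \frac{\frac{2}{5} + a}{2 a}$)
$N{\left(O \right)} = -1872$ ($N{\left(O \right)} = \frac{1}{- \frac{1}{1872}} = -1872$)
$\frac{1}{N{\left(L{\left(-10 \right)} \right)}} = \frac{1}{-1872} = - \frac{1}{1872}$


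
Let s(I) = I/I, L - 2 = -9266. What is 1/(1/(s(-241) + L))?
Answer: -9263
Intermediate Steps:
L = -9264 (L = 2 - 9266 = -9264)
s(I) = 1
1/(1/(s(-241) + L)) = 1/(1/(1 - 9264)) = 1/(1/(-9263)) = 1/(-1/9263) = -9263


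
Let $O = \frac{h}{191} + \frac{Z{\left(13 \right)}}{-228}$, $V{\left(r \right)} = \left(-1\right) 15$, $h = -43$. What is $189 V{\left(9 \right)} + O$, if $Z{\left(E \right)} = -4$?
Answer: $- \frac{30866905}{10887} \approx -2835.2$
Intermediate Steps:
$V{\left(r \right)} = -15$
$O = - \frac{2260}{10887}$ ($O = - \frac{43}{191} - \frac{4}{-228} = \left(-43\right) \frac{1}{191} - - \frac{1}{57} = - \frac{43}{191} + \frac{1}{57} = - \frac{2260}{10887} \approx -0.20759$)
$189 V{\left(9 \right)} + O = 189 \left(-15\right) - \frac{2260}{10887} = -2835 - \frac{2260}{10887} = - \frac{30866905}{10887}$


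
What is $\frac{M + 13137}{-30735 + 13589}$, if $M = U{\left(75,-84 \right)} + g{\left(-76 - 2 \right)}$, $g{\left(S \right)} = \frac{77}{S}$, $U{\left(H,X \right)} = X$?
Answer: $- \frac{1018057}{1337388} \approx -0.76123$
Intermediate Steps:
$M = - \frac{6629}{78}$ ($M = -84 + \frac{77}{-76 - 2} = -84 + \frac{77}{-78} = -84 + 77 \left(- \frac{1}{78}\right) = -84 - \frac{77}{78} = - \frac{6629}{78} \approx -84.987$)
$\frac{M + 13137}{-30735 + 13589} = \frac{- \frac{6629}{78} + 13137}{-30735 + 13589} = \frac{1018057}{78 \left(-17146\right)} = \frac{1018057}{78} \left(- \frac{1}{17146}\right) = - \frac{1018057}{1337388}$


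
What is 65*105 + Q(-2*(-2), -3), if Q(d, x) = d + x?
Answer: 6826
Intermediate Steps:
65*105 + Q(-2*(-2), -3) = 65*105 + (-2*(-2) - 3) = 6825 + (4 - 3) = 6825 + 1 = 6826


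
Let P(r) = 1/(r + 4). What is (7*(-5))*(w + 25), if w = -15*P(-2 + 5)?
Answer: -800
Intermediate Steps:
P(r) = 1/(4 + r)
w = -15/7 (w = -15/(4 + (-2 + 5)) = -15/(4 + 3) = -15/7 ≈ -2.1429)
(7*(-5))*(w + 25) = (7*(-5))*(-15/7 + 25) = -35*160/7 = -800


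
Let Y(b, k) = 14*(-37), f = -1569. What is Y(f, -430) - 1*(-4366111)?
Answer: 4365593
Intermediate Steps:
Y(b, k) = -518
Y(f, -430) - 1*(-4366111) = -518 - 1*(-4366111) = -518 + 4366111 = 4365593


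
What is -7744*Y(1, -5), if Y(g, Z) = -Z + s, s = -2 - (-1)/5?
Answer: -123904/5 ≈ -24781.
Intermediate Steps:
s = -9/5 (s = -2 - (-1)/5 = -2 - 1*(-⅕) = -2 + ⅕ = -9/5 ≈ -1.8000)
Y(g, Z) = -9/5 - Z (Y(g, Z) = -Z - 9/5 = -9/5 - Z)
-7744*Y(1, -5) = -7744*(-9/5 - 1*(-5)) = -7744*(-9/5 + 5) = -7744*16/5 = -123904/5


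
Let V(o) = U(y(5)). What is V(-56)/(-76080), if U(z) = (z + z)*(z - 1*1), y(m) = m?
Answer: -1/1902 ≈ -0.00052576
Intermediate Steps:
U(z) = 2*z*(-1 + z) (U(z) = (2*z)*(z - 1) = (2*z)*(-1 + z) = 2*z*(-1 + z))
V(o) = 40 (V(o) = 2*5*(-1 + 5) = 2*5*4 = 40)
V(-56)/(-76080) = 40/(-76080) = 40*(-1/76080) = -1/1902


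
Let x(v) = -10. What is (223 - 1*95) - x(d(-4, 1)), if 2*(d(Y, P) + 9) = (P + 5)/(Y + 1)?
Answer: 138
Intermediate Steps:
d(Y, P) = -9 + (5 + P)/(2*(1 + Y)) (d(Y, P) = -9 + ((P + 5)/(Y + 1))/2 = -9 + ((5 + P)/(1 + Y))/2 = -9 + (5 + P)/(2*(1 + Y)))
(223 - 1*95) - x(d(-4, 1)) = (223 - 1*95) - 1*(-10) = (223 - 95) + 10 = 128 + 10 = 138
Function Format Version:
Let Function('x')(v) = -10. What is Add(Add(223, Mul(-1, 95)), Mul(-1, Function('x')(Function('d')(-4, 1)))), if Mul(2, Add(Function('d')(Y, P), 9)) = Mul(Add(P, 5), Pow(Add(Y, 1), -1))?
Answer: 138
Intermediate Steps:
Function('d')(Y, P) = Add(-9, Mul(Rational(1, 2), Pow(Add(1, Y), -1), Add(5, P))) (Function('d')(Y, P) = Add(-9, Mul(Rational(1, 2), Mul(Add(P, 5), Pow(Add(Y, 1), -1)))) = Add(-9, Mul(Rational(1, 2), Mul(Add(5, P), Pow(Add(1, Y), -1)))) = Add(-9, Mul(Rational(1, 2), Mul(Pow(Add(1, Y), -1), Add(5, P)))) = Add(-9, Mul(Rational(1, 2), Pow(Add(1, Y), -1), Add(5, P))))
Add(Add(223, Mul(-1, 95)), Mul(-1, Function('x')(Function('d')(-4, 1)))) = Add(Add(223, Mul(-1, 95)), Mul(-1, -10)) = Add(Add(223, -95), 10) = Add(128, 10) = 138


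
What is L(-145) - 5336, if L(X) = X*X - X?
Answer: 15834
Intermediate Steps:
L(X) = X² - X
L(-145) - 5336 = -145*(-1 - 145) - 5336 = -145*(-146) - 5336 = 21170 - 5336 = 15834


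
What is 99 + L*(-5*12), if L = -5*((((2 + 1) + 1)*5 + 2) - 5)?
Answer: 5199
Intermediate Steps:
L = -85 (L = -5*(((3 + 1)*5 + 2) - 5) = -5*((4*5 + 2) - 5) = -5*((20 + 2) - 5) = -5*(22 - 5) = -5*17 = -85)
99 + L*(-5*12) = 99 - (-425)*12 = 99 - 85*(-60) = 99 + 5100 = 5199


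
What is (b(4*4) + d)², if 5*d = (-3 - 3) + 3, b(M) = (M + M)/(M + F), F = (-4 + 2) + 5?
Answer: 10609/9025 ≈ 1.1755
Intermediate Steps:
F = 3 (F = -2 + 5 = 3)
b(M) = 2*M/(3 + M) (b(M) = (M + M)/(M + 3) = (2*M)/(3 + M) = 2*M/(3 + M))
d = -⅗ (d = ((-3 - 3) + 3)/5 = (-6 + 3)/5 = (⅕)*(-3) = -⅗ ≈ -0.60000)
(b(4*4) + d)² = (2*(4*4)/(3 + 4*4) - ⅗)² = (2*16/(3 + 16) - ⅗)² = (2*16/19 - ⅗)² = (2*16*(1/19) - ⅗)² = (32/19 - ⅗)² = (103/95)² = 10609/9025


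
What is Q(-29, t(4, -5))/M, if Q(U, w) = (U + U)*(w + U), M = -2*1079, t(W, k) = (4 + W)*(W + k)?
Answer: -1073/1079 ≈ -0.99444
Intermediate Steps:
M = -2158
Q(U, w) = 2*U*(U + w) (Q(U, w) = (2*U)*(U + w) = 2*U*(U + w))
Q(-29, t(4, -5))/M = (2*(-29)*(-29 + (4² + 4*4 + 4*(-5) + 4*(-5))))/(-2158) = (2*(-29)*(-29 + (16 + 16 - 20 - 20)))*(-1/2158) = (2*(-29)*(-29 - 8))*(-1/2158) = (2*(-29)*(-37))*(-1/2158) = 2146*(-1/2158) = -1073/1079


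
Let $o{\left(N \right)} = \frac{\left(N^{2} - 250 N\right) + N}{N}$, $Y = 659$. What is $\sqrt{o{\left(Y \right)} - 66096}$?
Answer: $i \sqrt{65686} \approx 256.29 i$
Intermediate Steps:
$o{\left(N \right)} = \frac{N^{2} - 249 N}{N}$
$\sqrt{o{\left(Y \right)} - 66096} = \sqrt{\left(-249 + 659\right) - 66096} = \sqrt{410 - 66096} = \sqrt{-65686} = i \sqrt{65686}$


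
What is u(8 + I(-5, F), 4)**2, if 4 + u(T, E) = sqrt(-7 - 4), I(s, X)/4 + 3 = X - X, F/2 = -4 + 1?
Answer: (4 - I*sqrt(11))**2 ≈ 5.0 - 26.533*I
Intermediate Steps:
F = -6 (F = 2*(-4 + 1) = 2*(-3) = -6)
I(s, X) = -12 (I(s, X) = -12 + 4*(X - X) = -12 + 4*0 = -12 + 0 = -12)
u(T, E) = -4 + I*sqrt(11) (u(T, E) = -4 + sqrt(-7 - 4) = -4 + sqrt(-11) = -4 + I*sqrt(11))
u(8 + I(-5, F), 4)**2 = (-4 + I*sqrt(11))**2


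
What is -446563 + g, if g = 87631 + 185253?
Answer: -173679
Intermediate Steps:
g = 272884
-446563 + g = -446563 + 272884 = -173679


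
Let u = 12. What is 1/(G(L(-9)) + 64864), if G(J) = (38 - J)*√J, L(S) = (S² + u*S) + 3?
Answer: 2027/131482211 - 31*I*√6/1051857688 ≈ 1.5417e-5 - 7.2191e-8*I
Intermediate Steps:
L(S) = 3 + S² + 12*S (L(S) = (S² + 12*S) + 3 = 3 + S² + 12*S)
G(J) = √J*(38 - J)
1/(G(L(-9)) + 64864) = 1/(√(3 + (-9)² + 12*(-9))*(38 - (3 + (-9)² + 12*(-9))) + 64864) = 1/(√(3 + 81 - 108)*(38 - (3 + 81 - 108)) + 64864) = 1/(√(-24)*(38 - 1*(-24)) + 64864) = 1/((2*I*√6)*(38 + 24) + 64864) = 1/((2*I*√6)*62 + 64864) = 1/(124*I*√6 + 64864) = 1/(64864 + 124*I*√6)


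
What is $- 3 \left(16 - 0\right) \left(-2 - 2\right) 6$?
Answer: $1152$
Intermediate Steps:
$- 3 \left(16 - 0\right) \left(-2 - 2\right) 6 = - 3 \left(16 + 0\right) \left(\left(-4\right) 6\right) = \left(-3\right) 16 \left(-24\right) = \left(-48\right) \left(-24\right) = 1152$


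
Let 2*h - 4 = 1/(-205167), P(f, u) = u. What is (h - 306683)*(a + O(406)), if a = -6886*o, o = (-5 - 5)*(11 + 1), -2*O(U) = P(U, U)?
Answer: -103959919313880235/410334 ≈ -2.5335e+11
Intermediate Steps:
O(U) = -U/2
o = -120 (o = -10*12 = -120)
a = 826320 (a = -6886*(-120) = 826320)
h = 820667/410334 (h = 2 + (½)/(-205167) = 2 + (½)*(-1/205167) = 2 - 1/410334 = 820667/410334 ≈ 2.0000)
(h - 306683)*(a + O(406)) = (820667/410334 - 306683)*(826320 - ½*406) = -125841641455*(826320 - 203)/410334 = -125841641455/410334*826117 = -103959919313880235/410334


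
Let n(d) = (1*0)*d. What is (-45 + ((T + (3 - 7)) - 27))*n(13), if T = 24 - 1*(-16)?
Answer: 0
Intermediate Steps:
T = 40 (T = 24 + 16 = 40)
n(d) = 0 (n(d) = 0*d = 0)
(-45 + ((T + (3 - 7)) - 27))*n(13) = (-45 + ((40 + (3 - 7)) - 27))*0 = (-45 + ((40 - 4) - 27))*0 = (-45 + (36 - 27))*0 = (-45 + 9)*0 = -36*0 = 0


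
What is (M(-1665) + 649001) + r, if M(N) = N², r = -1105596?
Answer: 2315630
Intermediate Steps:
(M(-1665) + 649001) + r = ((-1665)² + 649001) - 1105596 = (2772225 + 649001) - 1105596 = 3421226 - 1105596 = 2315630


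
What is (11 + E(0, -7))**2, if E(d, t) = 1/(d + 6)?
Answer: 4489/36 ≈ 124.69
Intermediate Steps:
E(d, t) = 1/(6 + d)
(11 + E(0, -7))**2 = (11 + 1/(6 + 0))**2 = (11 + 1/6)**2 = (67/6)**2 = 4489/36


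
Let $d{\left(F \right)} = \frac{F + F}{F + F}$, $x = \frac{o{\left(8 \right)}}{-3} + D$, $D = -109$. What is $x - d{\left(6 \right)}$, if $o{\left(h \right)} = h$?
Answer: $- \frac{338}{3} \approx -112.67$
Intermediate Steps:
$x = - \frac{335}{3}$ ($x = \frac{8}{-3} - 109 = 8 \left(- \frac{1}{3}\right) - 109 = - \frac{8}{3} - 109 = - \frac{335}{3} \approx -111.67$)
$d{\left(F \right)} = 1$ ($d{\left(F \right)} = \frac{2 F}{2 F} = 2 F \frac{1}{2 F} = 1$)
$x - d{\left(6 \right)} = - \frac{335}{3} - 1 = - \frac{338}{3}$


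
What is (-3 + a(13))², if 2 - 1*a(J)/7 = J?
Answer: 6400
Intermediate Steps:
a(J) = 14 - 7*J
(-3 + a(13))² = (-3 + (14 - 7*13))² = (-3 + (14 - 91))² = (-3 - 77)² = (-80)² = 6400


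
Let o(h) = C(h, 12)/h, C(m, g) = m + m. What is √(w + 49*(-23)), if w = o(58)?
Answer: 15*I*√5 ≈ 33.541*I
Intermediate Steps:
C(m, g) = 2*m
o(h) = 2 (o(h) = (2*h)/h = 2)
w = 2
√(w + 49*(-23)) = √(2 + 49*(-23)) = √(2 - 1127) = √(-1125) = 15*I*√5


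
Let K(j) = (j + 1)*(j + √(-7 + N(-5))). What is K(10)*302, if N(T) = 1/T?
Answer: 33220 + 19932*I*√5/5 ≈ 33220.0 + 8913.9*I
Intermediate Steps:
K(j) = (1 + j)*(j + 6*I*√5/5) (K(j) = (j + 1)*(j + √(-7 + 1/(-5))) = (1 + j)*(j + √(-7 - ⅕)) = (1 + j)*(j + √(-36/5)) = (1 + j)*(j + 6*I*√5/5))
K(10)*302 = (10 + 10² + 6*I*√5/5 + (6/5)*I*10*√5)*302 = (10 + 100 + 6*I*√5/5 + 12*I*√5)*302 = (110 + 66*I*√5/5)*302 = 33220 + 19932*I*√5/5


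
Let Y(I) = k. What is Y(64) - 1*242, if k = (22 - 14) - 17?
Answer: -251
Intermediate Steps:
k = -9 (k = 8 - 17 = -9)
Y(I) = -9
Y(64) - 1*242 = -9 - 1*242 = -9 - 242 = -251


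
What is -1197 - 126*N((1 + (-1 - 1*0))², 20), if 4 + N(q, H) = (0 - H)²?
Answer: -51093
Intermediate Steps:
N(q, H) = -4 + H² (N(q, H) = -4 + (0 - H)² = -4 + (-H)² = -4 + H²)
-1197 - 126*N((1 + (-1 - 1*0))², 20) = -1197 - 126*(-4 + 20²) = -1197 - 126*(-4 + 400) = -1197 - 126*396 = -1197 - 49896 = -51093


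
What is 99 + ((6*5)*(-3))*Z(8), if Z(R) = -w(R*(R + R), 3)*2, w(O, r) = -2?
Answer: -261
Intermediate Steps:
Z(R) = 4 (Z(R) = -1*(-2)*2 = 2*2 = 4)
99 + ((6*5)*(-3))*Z(8) = 99 + ((6*5)*(-3))*4 = 99 + (30*(-3))*4 = 99 - 90*4 = 99 - 360 = -261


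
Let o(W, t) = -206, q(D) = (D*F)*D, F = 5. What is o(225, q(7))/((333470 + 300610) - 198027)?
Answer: -206/436053 ≈ -0.00047242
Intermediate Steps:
q(D) = 5*D² (q(D) = (D*5)*D = (5*D)*D = 5*D²)
o(225, q(7))/((333470 + 300610) - 198027) = -206/((333470 + 300610) - 198027) = -206/(634080 - 198027) = -206/436053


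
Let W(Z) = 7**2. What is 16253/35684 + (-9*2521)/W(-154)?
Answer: -808837879/1748516 ≈ -462.59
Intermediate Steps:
W(Z) = 49
16253/35684 + (-9*2521)/W(-154) = 16253/35684 - 9*2521/49 = 16253*(1/35684) - 22689*1/49 = 16253/35684 - 22689/49 = -808837879/1748516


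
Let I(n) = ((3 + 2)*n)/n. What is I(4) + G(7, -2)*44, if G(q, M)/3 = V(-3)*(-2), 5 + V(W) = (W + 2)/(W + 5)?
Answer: 1457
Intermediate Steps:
V(W) = -5 + (2 + W)/(5 + W) (V(W) = -5 + (W + 2)/(W + 5) = -5 + (2 + W)/(5 + W))
G(q, M) = 33 (G(q, M) = 3*(((-23 - 4*(-3))/(5 - 3))*(-2)) = 3*(((-23 + 12)/2)*(-2)) = 3*(((½)*(-11))*(-2)) = 3*(-11/2*(-2)) = 3*11 = 33)
I(n) = 5 (I(n) = (5*n)/n = 5)
I(4) + G(7, -2)*44 = 5 + 33*44 = 5 + 1452 = 1457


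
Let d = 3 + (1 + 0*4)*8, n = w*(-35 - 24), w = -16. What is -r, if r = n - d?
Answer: -933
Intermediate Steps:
n = 944 (n = -16*(-35 - 24) = -16*(-59) = 944)
d = 11 (d = 3 + (1 + 0)*8 = 3 + 1*8 = 3 + 8 = 11)
r = 933 (r = 944 - 1*11 = 944 - 11 = 933)
-r = -1*933 = -933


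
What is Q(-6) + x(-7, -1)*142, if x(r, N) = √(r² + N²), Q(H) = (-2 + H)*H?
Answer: 48 + 710*√2 ≈ 1052.1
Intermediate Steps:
Q(H) = H*(-2 + H)
x(r, N) = √(N² + r²)
Q(-6) + x(-7, -1)*142 = -6*(-2 - 6) + √((-1)² + (-7)²)*142 = -6*(-8) + √(1 + 49)*142 = 48 + √50*142 = 48 + (5*√2)*142 = 48 + 710*√2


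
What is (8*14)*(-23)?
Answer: -2576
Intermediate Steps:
(8*14)*(-23) = 112*(-23) = -2576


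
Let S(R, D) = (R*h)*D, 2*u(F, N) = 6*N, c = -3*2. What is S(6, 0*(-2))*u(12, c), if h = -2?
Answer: 0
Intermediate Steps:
c = -6
u(F, N) = 3*N (u(F, N) = (6*N)/2 = 3*N)
S(R, D) = -2*D*R (S(R, D) = (R*(-2))*D = (-2*R)*D = -2*D*R)
S(6, 0*(-2))*u(12, c) = (-2*0*(-2)*6)*(3*(-6)) = -2*0*6*(-18) = 0*(-18) = 0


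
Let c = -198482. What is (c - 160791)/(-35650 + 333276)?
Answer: -359273/297626 ≈ -1.2071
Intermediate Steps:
(c - 160791)/(-35650 + 333276) = (-198482 - 160791)/(-35650 + 333276) = -359273/297626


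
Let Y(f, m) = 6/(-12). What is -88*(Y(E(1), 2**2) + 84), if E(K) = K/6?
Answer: -7348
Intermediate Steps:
E(K) = K/6 (E(K) = K*(1/6) = K/6)
Y(f, m) = -1/2 (Y(f, m) = 6*(-1/12) = -1/2)
-88*(Y(E(1), 2**2) + 84) = -88*(-1/2 + 84) = -88*167/2 = -7348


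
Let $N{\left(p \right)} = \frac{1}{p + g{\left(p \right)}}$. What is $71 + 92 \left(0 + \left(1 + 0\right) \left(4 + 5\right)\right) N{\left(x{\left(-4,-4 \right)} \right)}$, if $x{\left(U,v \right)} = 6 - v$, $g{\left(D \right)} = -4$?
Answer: $209$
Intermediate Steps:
$N{\left(p \right)} = \frac{1}{-4 + p}$ ($N{\left(p \right)} = \frac{1}{p - 4} = \frac{1}{-4 + p}$)
$71 + 92 \left(0 + \left(1 + 0\right) \left(4 + 5\right)\right) N{\left(x{\left(-4,-4 \right)} \right)} = 71 + 92 \frac{0 + \left(1 + 0\right) \left(4 + 5\right)}{-4 + \left(6 - -4\right)} = 71 + 92 \frac{0 + 1 \cdot 9}{-4 + \left(6 + 4\right)} = 71 + 92 \frac{0 + 9}{-4 + 10} = 71 + 92 \cdot \frac{9}{6} = 71 + 92 \cdot 9 \cdot \frac{1}{6} = 71 + 92 \cdot \frac{3}{2} = 71 + 138 = 209$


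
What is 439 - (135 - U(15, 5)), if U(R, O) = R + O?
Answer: 324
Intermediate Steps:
U(R, O) = O + R
439 - (135 - U(15, 5)) = 439 - (135 - (5 + 15)) = 439 - (135 - 1*20) = 439 - (135 - 20) = 439 - 1*115 = 439 - 115 = 324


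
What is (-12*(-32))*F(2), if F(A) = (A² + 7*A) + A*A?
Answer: 8448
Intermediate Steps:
F(A) = 2*A² + 7*A (F(A) = (A² + 7*A) + A² = 2*A² + 7*A)
(-12*(-32))*F(2) = (-12*(-32))*(2*(7 + 2*2)) = 384*(2*(7 + 4)) = 384*(2*11) = 384*22 = 8448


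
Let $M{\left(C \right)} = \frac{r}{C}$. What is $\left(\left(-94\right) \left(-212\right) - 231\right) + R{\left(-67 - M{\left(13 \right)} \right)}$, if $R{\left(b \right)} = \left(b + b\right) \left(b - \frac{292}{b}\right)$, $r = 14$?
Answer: $\frac{4796547}{169} \approx 28382.0$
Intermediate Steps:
$M{\left(C \right)} = \frac{14}{C}$
$R{\left(b \right)} = 2 b \left(b - \frac{292}{b}\right)$
$\left(\left(-94\right) \left(-212\right) - 231\right) + R{\left(-67 - M{\left(13 \right)} \right)} = \left(\left(-94\right) \left(-212\right) - 231\right) - \left(584 - 2 \left(-67 - \frac{14}{13}\right)^{2}\right) = \left(19928 - 231\right) - \left(584 - 2 \left(-67 - 14 \cdot \frac{1}{13}\right)^{2}\right) = 19697 - \left(584 - 2 \left(-67 - \frac{14}{13}\right)^{2}\right) = 19697 - \left(584 - 2 \left(- \frac{885}{13}\right)^{2}\right) = 19697 + \left(-584 + 2 \cdot \frac{783225}{169}\right) = 19697 + \left(-584 + \frac{1566450}{169}\right) = 19697 + \frac{1467754}{169} = \frac{4796547}{169}$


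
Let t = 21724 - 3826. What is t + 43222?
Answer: 61120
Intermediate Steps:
t = 17898
t + 43222 = 17898 + 43222 = 61120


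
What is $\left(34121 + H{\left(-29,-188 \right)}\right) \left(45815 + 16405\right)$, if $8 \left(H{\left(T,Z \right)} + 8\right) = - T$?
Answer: $\frac{4245472815}{2} \approx 2.1227 \cdot 10^{9}$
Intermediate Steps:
$H{\left(T,Z \right)} = -8 - \frac{T}{8}$ ($H{\left(T,Z \right)} = -8 + \frac{\left(-1\right) T}{8} = -8 - \frac{T}{8}$)
$\left(34121 + H{\left(-29,-188 \right)}\right) \left(45815 + 16405\right) = \left(34121 - \frac{35}{8}\right) \left(45815 + 16405\right) = \left(34121 + \left(-8 + \frac{29}{8}\right)\right) 62220 = \left(34121 - \frac{35}{8}\right) 62220 = \frac{272933}{8} \cdot 62220 = \frac{4245472815}{2}$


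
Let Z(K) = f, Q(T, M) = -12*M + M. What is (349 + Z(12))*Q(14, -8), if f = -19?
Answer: 29040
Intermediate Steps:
Q(T, M) = -11*M
Z(K) = -19
(349 + Z(12))*Q(14, -8) = (349 - 19)*(-11*(-8)) = 330*88 = 29040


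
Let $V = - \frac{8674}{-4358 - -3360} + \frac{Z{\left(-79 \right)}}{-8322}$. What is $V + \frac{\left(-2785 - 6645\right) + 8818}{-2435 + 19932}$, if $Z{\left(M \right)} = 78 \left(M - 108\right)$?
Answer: $\frac{126053281380}{12109901161} \approx 10.409$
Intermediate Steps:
$Z{\left(M \right)} = -8424 + 78 M$ ($Z{\left(M \right)} = 78 \left(-108 + M\right) = -8424 + 78 M$)
$V = \frac{7228488}{692113}$ ($V = - \frac{8674}{-4358 - -3360} + \frac{-8424 + 78 \left(-79\right)}{-8322} = - \frac{8674}{-4358 + 3360} + \left(-8424 - 6162\right) \left(- \frac{1}{8322}\right) = - \frac{8674}{-998} - - \frac{2431}{1387} = \left(-8674\right) \left(- \frac{1}{998}\right) + \frac{2431}{1387} = \frac{4337}{499} + \frac{2431}{1387} = \frac{7228488}{692113} \approx 10.444$)
$V + \frac{\left(-2785 - 6645\right) + 8818}{-2435 + 19932} = \frac{7228488}{692113} + \frac{\left(-2785 - 6645\right) + 8818}{-2435 + 19932} = \frac{7228488}{692113} + \frac{-9430 + 8818}{17497} = \frac{7228488}{692113} - \frac{612}{17497} = \frac{126053281380}{12109901161}$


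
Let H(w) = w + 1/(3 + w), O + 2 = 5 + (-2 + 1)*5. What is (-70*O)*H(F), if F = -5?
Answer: -770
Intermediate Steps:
O = -2 (O = -2 + (5 + (-2 + 1)*5) = -2 + (5 - 1*5) = -2 + (5 - 5) = -2 + 0 = -2)
(-70*O)*H(F) = (-70*(-2))*((1 + (-5)**2 + 3*(-5))/(3 - 5)) = 140*((1 + 25 - 15)/(-2)) = 140*(-1/2*11) = 140*(-11/2) = -770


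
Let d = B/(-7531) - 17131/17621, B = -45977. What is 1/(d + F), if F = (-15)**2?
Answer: 132703751/30539491131 ≈ 0.0043453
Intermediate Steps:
d = 681147156/132703751 (d = -45977/(-7531) - 17131/17621 = -45977*(-1/7531) - 17131*1/17621 = 45977/7531 - 17131/17621 = 681147156/132703751 ≈ 5.1328)
F = 225
1/(d + F) = 1/(681147156/132703751 + 225) = 1/(30539491131/132703751) = 132703751/30539491131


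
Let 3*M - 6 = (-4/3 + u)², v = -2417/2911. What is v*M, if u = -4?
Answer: -749270/78597 ≈ -9.5331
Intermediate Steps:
v = -2417/2911 (v = -2417*1/2911 = -2417/2911 ≈ -0.83030)
M = 310/27 (M = 2 + (-4/3 - 4)²/3 = 2 + (-16/3)²/3 = 2 + (⅓)*(256/9) = 2 + 256/27 = 310/27 ≈ 11.481)
v*M = -2417/2911*310/27 = -749270/78597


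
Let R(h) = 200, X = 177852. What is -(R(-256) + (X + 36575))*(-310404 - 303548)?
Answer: 131770675904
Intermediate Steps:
-(R(-256) + (X + 36575))*(-310404 - 303548) = -(200 + (177852 + 36575))*(-310404 - 303548) = -(200 + 214427)*(-613952) = -214627*(-613952) = -1*(-131770675904) = 131770675904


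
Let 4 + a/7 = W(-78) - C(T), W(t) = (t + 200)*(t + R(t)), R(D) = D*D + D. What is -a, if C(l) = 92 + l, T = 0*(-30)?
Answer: -5061840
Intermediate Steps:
T = 0
R(D) = D + D² (R(D) = D² + D = D + D²)
W(t) = (200 + t)*(t + t*(1 + t)) (W(t) = (t + 200)*(t + t*(1 + t)) = (200 + t)*(t + t*(1 + t)))
a = 5061840 (a = -28 + 7*(-78*(400 + (-78)² + 202*(-78)) - (92 + 0)) = -28 + 7*(-78*(400 + 6084 - 15756) - 1*92) = -28 + 7*(-78*(-9272) - 92) = -28 + 7*(723216 - 92) = -28 + 7*723124 = -28 + 5061868 = 5061840)
-a = -1*5061840 = -5061840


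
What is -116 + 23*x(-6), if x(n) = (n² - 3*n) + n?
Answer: 988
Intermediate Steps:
x(n) = n² - 2*n
-116 + 23*x(-6) = -116 + 23*(-6*(-2 - 6)) = -116 + 23*(-6*(-8)) = -116 + 23*48 = -116 + 1104 = 988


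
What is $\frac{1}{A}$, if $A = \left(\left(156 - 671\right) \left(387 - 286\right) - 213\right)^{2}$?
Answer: $\frac{1}{2727763984} \approx 3.666 \cdot 10^{-10}$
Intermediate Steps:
$A = 2727763984$ ($A = \left(\left(-515\right) 101 - 213\right)^{2} = \left(-52015 - 213\right)^{2} = \left(-52228\right)^{2} = 2727763984$)
$\frac{1}{A} = \frac{1}{2727763984}$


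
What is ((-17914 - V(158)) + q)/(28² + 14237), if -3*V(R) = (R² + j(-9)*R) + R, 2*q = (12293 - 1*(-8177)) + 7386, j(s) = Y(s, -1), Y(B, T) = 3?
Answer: 4546/15021 ≈ 0.30264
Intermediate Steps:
j(s) = 3
q = 13928 (q = ((12293 - 1*(-8177)) + 7386)/2 = ((12293 + 8177) + 7386)/2 = (20470 + 7386)/2 = (½)*27856 = 13928)
V(R) = -4*R/3 - R²/3 (V(R) = -((R² + 3*R) + R)/3 = -(R² + 4*R)/3 = -4*R/3 - R²/3)
((-17914 - V(158)) + q)/(28² + 14237) = ((-17914 - (-1)*158*(4 + 158)/3) + 13928)/(28² + 14237) = ((-17914 - (-1)*158*162/3) + 13928)/(784 + 14237) = ((-17914 - 1*(-8532)) + 13928)/15021 = ((-17914 + 8532) + 13928)*(1/15021) = (-9382 + 13928)*(1/15021) = 4546*(1/15021) = 4546/15021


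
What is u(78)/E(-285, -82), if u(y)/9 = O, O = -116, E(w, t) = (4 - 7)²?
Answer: -116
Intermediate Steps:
E(w, t) = 9 (E(w, t) = (-3)² = 9)
u(y) = -1044 (u(y) = 9*(-116) = -1044)
u(78)/E(-285, -82) = -1044/9 = -1044*⅑ = -116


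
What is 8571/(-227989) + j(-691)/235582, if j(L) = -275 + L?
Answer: -1119705348/26855052299 ≈ -0.041694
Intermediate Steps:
8571/(-227989) + j(-691)/235582 = 8571/(-227989) + (-275 - 691)/235582 = 8571*(-1/227989) - 966*1/235582 = -8571/227989 - 483/117791 = -1119705348/26855052299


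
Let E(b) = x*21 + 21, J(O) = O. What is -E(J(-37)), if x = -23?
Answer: 462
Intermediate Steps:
E(b) = -462 (E(b) = -23*21 + 21 = -483 + 21 = -462)
-E(J(-37)) = -1*(-462) = 462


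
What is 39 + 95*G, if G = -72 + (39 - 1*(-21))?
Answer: -1101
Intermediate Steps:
G = -12 (G = -72 + (39 + 21) = -72 + 60 = -12)
39 + 95*G = 39 + 95*(-12) = 39 - 1140 = -1101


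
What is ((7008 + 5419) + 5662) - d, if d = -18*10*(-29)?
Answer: 12869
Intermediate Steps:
d = 5220 (d = -180*(-29) = 5220)
((7008 + 5419) + 5662) - d = ((7008 + 5419) + 5662) - 1*5220 = (12427 + 5662) - 5220 = 18089 - 5220 = 12869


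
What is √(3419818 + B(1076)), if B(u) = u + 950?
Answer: 2*√855461 ≈ 1849.8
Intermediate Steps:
B(u) = 950 + u
√(3419818 + B(1076)) = √(3419818 + (950 + 1076)) = √(3419818 + 2026) = √3421844 = 2*√855461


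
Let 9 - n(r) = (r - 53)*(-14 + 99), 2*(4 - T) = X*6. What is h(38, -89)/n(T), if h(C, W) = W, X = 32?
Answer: -89/12334 ≈ -0.0072158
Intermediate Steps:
T = -92 (T = 4 - 16*6 = 4 - 1/2*192 = 4 - 96 = -92)
n(r) = 4514 - 85*r (n(r) = 9 - (r - 53)*(-14 + 99) = 9 - (-53 + r)*85 = 9 - (-4505 + 85*r) = 9 + (4505 - 85*r) = 4514 - 85*r)
h(38, -89)/n(T) = -89/(4514 - 85*(-92)) = -89/(4514 + 7820) = -89/12334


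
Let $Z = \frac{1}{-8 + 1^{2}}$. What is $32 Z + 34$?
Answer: $\frac{206}{7} \approx 29.429$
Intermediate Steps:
$Z = - \frac{1}{7}$ ($Z = \frac{1}{-8 + 1} = \frac{1}{-7} = - \frac{1}{7} \approx -0.14286$)
$32 Z + 34 = 32 \left(- \frac{1}{7}\right) + 34 = - \frac{32}{7} + 34 = \frac{206}{7}$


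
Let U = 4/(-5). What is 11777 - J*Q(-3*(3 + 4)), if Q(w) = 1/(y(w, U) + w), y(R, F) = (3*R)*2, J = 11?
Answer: 1731230/147 ≈ 11777.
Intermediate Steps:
U = -⅘ (U = 4*(-⅕) = -⅘ ≈ -0.80000)
y(R, F) = 6*R
Q(w) = 1/(7*w) (Q(w) = 1/(6*w + w) = 1/(7*w))
11777 - J*Q(-3*(3 + 4)) = 11777 - 11*1/(7*((-3*(3 + 4)))) = 11777 - 11*1/(7*((-3*7))) = 11777 - 11*(⅐)/(-21) = 11777 - 11*(⅐)*(-1/21) = 11777 - 11*(-1)/147 = 11777 - 1*(-11/147) = 11777 + 11/147 = 1731230/147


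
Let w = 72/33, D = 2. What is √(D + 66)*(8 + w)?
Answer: 224*√17/11 ≈ 83.961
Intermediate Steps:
w = 24/11 (w = 72*(1/33) = 24/11 ≈ 2.1818)
√(D + 66)*(8 + w) = √(2 + 66)*(8 + 24/11) = √68*(112/11) = (2*√17)*(112/11) = 224*√17/11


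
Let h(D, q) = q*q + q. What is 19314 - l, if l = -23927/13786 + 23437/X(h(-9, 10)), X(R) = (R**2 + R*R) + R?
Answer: 1618276832032/83784415 ≈ 19315.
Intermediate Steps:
h(D, q) = q + q**2 (h(D, q) = q**2 + q = q + q**2)
X(R) = R + 2*R**2 (X(R) = (R**2 + R**2) + R = 2*R**2 + R = R + 2*R**2)
l = -64640722/83784415 (l = -23927/13786 + 23437/(((10*(1 + 10))*(1 + 2*(10*(1 + 10))))) = -23927*1/13786 + 23437/(((10*11)*(1 + 2*(10*11)))) = -23927/13786 + 23437/((110*(1 + 2*110))) = -23927/13786 + 23437/((110*(1 + 220))) = -23927/13786 + 23437/((110*221)) = -23927/13786 + 23437/24310 = -64640722/83784415 ≈ -0.77151)
19314 - l = 19314 - 1*(-64640722/83784415) = 19314 + 64640722/83784415 = 1618276832032/83784415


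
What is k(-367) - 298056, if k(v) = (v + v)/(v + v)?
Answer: -298055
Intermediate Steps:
k(v) = 1 (k(v) = (2*v)/((2*v)) = (2*v)*(1/(2*v)) = 1)
k(-367) - 298056 = 1 - 298056 = -298055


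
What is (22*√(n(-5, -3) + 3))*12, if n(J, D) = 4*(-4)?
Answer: 264*I*√13 ≈ 951.87*I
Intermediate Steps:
n(J, D) = -16
(22*√(n(-5, -3) + 3))*12 = (22*√(-16 + 3))*12 = (22*√(-13))*12 = (22*(I*√13))*12 = (22*I*√13)*12 = 264*I*√13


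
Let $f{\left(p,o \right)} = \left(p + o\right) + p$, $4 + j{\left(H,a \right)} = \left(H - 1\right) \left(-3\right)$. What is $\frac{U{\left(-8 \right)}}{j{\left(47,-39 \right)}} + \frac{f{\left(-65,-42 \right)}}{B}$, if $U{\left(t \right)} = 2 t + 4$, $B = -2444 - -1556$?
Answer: $\frac{4385}{15762} \approx 0.2782$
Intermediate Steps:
$B = -888$ ($B = -2444 + 1556 = -888$)
$U{\left(t \right)} = 4 + 2 t$
$j{\left(H,a \right)} = -1 - 3 H$ ($j{\left(H,a \right)} = -4 + \left(H - 1\right) \left(-3\right) = -4 + \left(-1 + H\right) \left(-3\right) = -4 - \left(-3 + 3 H\right) = -1 - 3 H$)
$f{\left(p,o \right)} = o + 2 p$ ($f{\left(p,o \right)} = \left(o + p\right) + p = o + 2 p$)
$\frac{U{\left(-8 \right)}}{j{\left(47,-39 \right)}} + \frac{f{\left(-65,-42 \right)}}{B} = \frac{4 + 2 \left(-8\right)}{-1 - 141} + \frac{-42 + 2 \left(-65\right)}{-888} = \frac{4 - 16}{-1 - 141} + \left(-42 - 130\right) \left(- \frac{1}{888}\right) = - \frac{12}{-142} - - \frac{43}{222} = \left(-12\right) \left(- \frac{1}{142}\right) + \frac{43}{222} = \frac{6}{71} + \frac{43}{222} = \frac{4385}{15762}$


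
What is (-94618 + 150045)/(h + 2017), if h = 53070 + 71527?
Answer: 55427/126614 ≈ 0.43776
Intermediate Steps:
h = 124597
(-94618 + 150045)/(h + 2017) = (-94618 + 150045)/(124597 + 2017) = 55427/126614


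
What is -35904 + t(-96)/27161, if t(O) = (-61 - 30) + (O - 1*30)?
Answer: -975188761/27161 ≈ -35904.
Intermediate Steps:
t(O) = -121 + O (t(O) = -91 + (O - 30) = -91 + (-30 + O) = -121 + O)
-35904 + t(-96)/27161 = -35904 + (-121 - 96)/27161 = -35904 - 217*1/27161 = -35904 - 217/27161 = -975188761/27161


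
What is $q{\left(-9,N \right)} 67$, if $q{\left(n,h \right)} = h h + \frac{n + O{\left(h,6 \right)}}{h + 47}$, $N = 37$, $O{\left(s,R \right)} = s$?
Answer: $\frac{275236}{3} \approx 91745.0$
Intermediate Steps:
$q{\left(n,h \right)} = h^{2} + \frac{h + n}{47 + h}$ ($q{\left(n,h \right)} = h h + \frac{n + h}{h + 47} = h^{2} + \frac{h + n}{47 + h}$)
$q{\left(-9,N \right)} 67 = \frac{37 - 9 + 37^{3} + 47 \cdot 37^{2}}{47 + 37} \cdot 67 = \frac{37 - 9 + 50653 + 47 \cdot 1369}{84} \cdot 67 = \frac{37 - 9 + 50653 + 64343}{84} \cdot 67 = \frac{1}{84} \cdot 115024 \cdot 67 = \frac{4108}{3} \cdot 67 = \frac{275236}{3}$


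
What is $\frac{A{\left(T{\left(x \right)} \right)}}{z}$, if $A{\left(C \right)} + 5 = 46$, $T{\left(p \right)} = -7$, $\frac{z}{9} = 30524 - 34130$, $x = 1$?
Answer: $- \frac{41}{32454} \approx -0.0012633$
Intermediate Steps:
$z = -32454$ ($z = 9 \left(30524 - 34130\right) = 9 \left(-3606\right) = -32454$)
$A{\left(C \right)} = 41$ ($A{\left(C \right)} = -5 + 46 = 41$)
$\frac{A{\left(T{\left(x \right)} \right)}}{z} = \frac{41}{-32454} = 41 \left(- \frac{1}{32454}\right) = - \frac{41}{32454}$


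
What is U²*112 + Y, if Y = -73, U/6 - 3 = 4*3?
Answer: 907127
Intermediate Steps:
U = 90 (U = 18 + 6*(4*3) = 18 + 6*12 = 18 + 72 = 90)
U²*112 + Y = 90²*112 - 73 = 8100*112 - 73 = 907200 - 73 = 907127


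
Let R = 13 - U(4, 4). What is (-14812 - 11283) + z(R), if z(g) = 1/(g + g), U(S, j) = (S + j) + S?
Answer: -52189/2 ≈ -26095.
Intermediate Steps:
U(S, j) = j + 2*S
R = 1 (R = 13 - (4 + 2*4) = 13 - (4 + 8) = 13 - 1*12 = 13 - 12 = 1)
z(g) = 1/(2*g)
(-14812 - 11283) + z(R) = (-14812 - 11283) + (½)/1 = -26095 + (½)*1 = -26095 + ½ = -52189/2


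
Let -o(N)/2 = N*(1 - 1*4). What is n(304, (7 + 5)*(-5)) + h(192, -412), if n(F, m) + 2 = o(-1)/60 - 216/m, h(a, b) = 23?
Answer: 49/2 ≈ 24.500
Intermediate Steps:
o(N) = 6*N (o(N) = -2*N*(1 - 1*4) = -2*N*(1 - 4) = -2*N*(-3) = -(-6)*N = 6*N)
n(F, m) = -21/10 - 216/m (n(F, m) = -2 + ((6*(-1))/60 - 216/m) = -2 + (-6*1/60 - 216/m) = -2 + (-1/10 - 216/m) = -21/10 - 216/m)
n(304, (7 + 5)*(-5)) + h(192, -412) = (-21/10 - 216*(-1/(5*(7 + 5)))) + 23 = (-21/10 - 216/(12*(-5))) + 23 = (-21/10 - 216/(-60)) + 23 = (-21/10 - 216*(-1/60)) + 23 = (-21/10 + 18/5) + 23 = 3/2 + 23 = 49/2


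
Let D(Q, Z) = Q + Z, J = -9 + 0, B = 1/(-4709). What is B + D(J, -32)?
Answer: -193070/4709 ≈ -41.000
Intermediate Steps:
B = -1/4709 ≈ -0.00021236
J = -9
B + D(J, -32) = -1/4709 + (-9 - 32) = -1/4709 - 41 = -193070/4709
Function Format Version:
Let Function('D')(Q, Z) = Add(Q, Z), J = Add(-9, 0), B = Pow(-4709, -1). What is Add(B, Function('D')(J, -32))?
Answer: Rational(-193070, 4709) ≈ -41.000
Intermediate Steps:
B = Rational(-1, 4709) ≈ -0.00021236
J = -9
Add(B, Function('D')(J, -32)) = Add(Rational(-1, 4709), Add(-9, -32)) = Add(Rational(-1, 4709), -41) = Rational(-193070, 4709)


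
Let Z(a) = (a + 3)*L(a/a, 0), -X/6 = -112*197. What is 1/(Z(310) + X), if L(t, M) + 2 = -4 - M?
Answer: 1/130506 ≈ 7.6625e-6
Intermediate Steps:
X = 132384 (X = -(-672)*197 = -6*(-22064) = 132384)
L(t, M) = -6 - M (L(t, M) = -2 + (-4 - M) = -6 - M)
Z(a) = -18 - 6*a (Z(a) = (a + 3)*(-6 - 1*0) = (3 + a)*(-6 + 0) = (3 + a)*(-6) = -18 - 6*a)
1/(Z(310) + X) = 1/((-18 - 6*310) + 132384) = 1/((-18 - 1860) + 132384) = 1/(-1878 + 132384) = 1/130506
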